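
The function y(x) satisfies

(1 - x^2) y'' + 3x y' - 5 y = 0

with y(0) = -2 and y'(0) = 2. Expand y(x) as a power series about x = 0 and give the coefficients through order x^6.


Ansatz: y(x) = sum_{n>=0} a_n x^n, so y'(x) = sum_{n>=1} n a_n x^(n-1) and y''(x) = sum_{n>=2} n(n-1) a_n x^(n-2).
Substitute into P(x) y'' + Q(x) y' + R(x) y = 0 with P(x) = 1 - x^2, Q(x) = 3x, R(x) = -5, and match powers of x.
Initial conditions: a_0 = -2, a_1 = 2.
Setting the coefficient of each power of x to zero and solving order by order (substituting the coefficients already found):
  x^0: 2 a_2 - 5 a_0 = 0  ->  2 a_2 = 5 a_0 = -10  ->  a_2 = -5
  x^1: 6 a_3 - 2 a_1 = 0  ->  6 a_3 = 2 a_1 = 4  ->  a_3 = 2/3
  x^2: 12 a_4 - a_2 = 0  ->  12 a_4 = a_2 = -5  ->  a_4 = -5/12
  x^3: 20 a_5 - 2 a_3 = 0  ->  20 a_5 = 2 a_3 = 4/3  ->  a_5 = 1/15
  x^4: 30 a_6 - 5 a_4 = 0  ->  30 a_6 = 5 a_4 = -25/12  ->  a_6 = -5/72
Truncated series: y(x) = -2 + 2 x - 5 x^2 + (2/3) x^3 - (5/12) x^4 + (1/15) x^5 - (5/72) x^6 + O(x^7).

a_0 = -2; a_1 = 2; a_2 = -5; a_3 = 2/3; a_4 = -5/12; a_5 = 1/15; a_6 = -5/72


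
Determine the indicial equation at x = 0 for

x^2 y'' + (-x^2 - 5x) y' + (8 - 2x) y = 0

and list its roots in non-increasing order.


Divide by x^2 to reach normal form y'' + P_1(x) y' + P_2(x) y = 0 with P_1(x) = -1 - 5/x and P_2(x) = -2/x + 8/x^2.
x = 0 is a singular point because the y'-coefficient -1 - 5/x has a pole at x = 0 and the y-coefficient -2/x + 8/x^2 has a pole at x = 0.
It is a regular singular point because x P_1(x) = p(x) = -x - 5 and x^2 P_2(x) = q(x) = 8 - 2x are polynomials, hence analytic at x = 0.
p(0) = -5,  q(0) = 8.
Indicial equation: r(r-1) + p(0) r + q(0) = 0, i.e. r^2 + (p(0) - 1) r + q(0) = 0, i.e. r^2 - 6 r + 8 = 0.
Discriminant: (-6)^2 - 4(8) = 4, so r = (6 ± 2)/2.
Solving: r_1 = 4, r_2 = 2.

indicial: r^2 - 6 r + 8 = 0; roots r_1 = 4, r_2 = 2


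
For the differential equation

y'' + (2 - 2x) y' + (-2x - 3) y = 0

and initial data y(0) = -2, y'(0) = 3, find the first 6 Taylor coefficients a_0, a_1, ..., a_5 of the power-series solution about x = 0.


Ansatz: y(x) = sum_{n>=0} a_n x^n, so y'(x) = sum_{n>=1} n a_n x^(n-1) and y''(x) = sum_{n>=2} n(n-1) a_n x^(n-2).
Substitute into P(x) y'' + Q(x) y' + R(x) y = 0 with P(x) = 1, Q(x) = 2 - 2x, R(x) = -2x - 3, and match powers of x.
Initial conditions: a_0 = -2, a_1 = 3.
Setting the coefficient of each power of x to zero and solving order by order (substituting the coefficients already found):
  x^0: 2 a_2 + 2 a_1 - 3 a_0 = 0  ->  2 a_2 = -2 a_1 + 3 a_0 = -12  ->  a_2 = -6
  x^1: 6 a_3 + 4 a_2 - 5 a_1 - 2 a_0 = 0  ->  6 a_3 = -4 a_2 + 5 a_1 + 2 a_0 = 35  ->  a_3 = 35/6
  x^2: 12 a_4 + 6 a_3 - 7 a_2 - 2 a_1 = 0  ->  12 a_4 = -6 a_3 + 7 a_2 + 2 a_1 = -71  ->  a_4 = -71/12
  x^3: 20 a_5 + 8 a_4 - 9 a_3 - 2 a_2 = 0  ->  20 a_5 = -8 a_4 + 9 a_3 + 2 a_2 = 527/6  ->  a_5 = 527/120
Truncated series: y(x) = -2 + 3 x - 6 x^2 + (35/6) x^3 - (71/12) x^4 + (527/120) x^5 + O(x^6).

a_0 = -2; a_1 = 3; a_2 = -6; a_3 = 35/6; a_4 = -71/12; a_5 = 527/120


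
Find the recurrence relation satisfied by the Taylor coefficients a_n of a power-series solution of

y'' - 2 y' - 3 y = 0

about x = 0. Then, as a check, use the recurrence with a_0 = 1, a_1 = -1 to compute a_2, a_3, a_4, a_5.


Substitute y = sum_n a_n x^n.
y''(x) has coefficient (n+2)(n+1) a_{n+2} at x^n;
-2 y'(x) has coefficient -2 (n+1) a_{n+1} at x^n;
-3 y(x) has coefficient -3 a_n at x^n.
Matching x^n: (n+2)(n+1) a_{n+2} - 2 (n+1) a_{n+1} - 3 a_n = 0.
Thus a_{n+2} = [2 (n+1) a_{n+1} + 3 a_n] / ((n+1)(n+2)).

Check with a_0 = 1, a_1 = -1 (apply the recurrence for n = 0, 1, 2, 3): a_0 = 1, a_1 = -1, a_2 = 1/2, a_3 = -1/6, a_4 = 1/24, a_5 = -1/120.

a_(n+2) = [2 (n+1) a_(n+1) + 3 a_n] / ((n+1)(n+2)); check: a_0 = 1, a_1 = -1, a_2 = 1/2, a_3 = -1/6, a_4 = 1/24, a_5 = -1/120


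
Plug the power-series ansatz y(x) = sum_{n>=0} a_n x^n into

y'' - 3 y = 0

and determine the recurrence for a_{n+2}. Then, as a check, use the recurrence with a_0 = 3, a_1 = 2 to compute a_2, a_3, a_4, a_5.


Substitute y = sum_n a_n x^n into y'' + (const) y = 0.
y''(x) = sum_{n>=0} (n+2)(n+1) a_{n+2} x^n.
The ODE becomes sum_n [(n+2)(n+1) a_{n+2} - 3 a_n] x^n = 0.
Setting each coefficient to zero gives the recurrence:
  (n+2)(n+1) a_{n+2} - 3 a_n = 0,
  a_{n+2} = 3 / ((n+1)(n+2)) a_n.

Check with a_0 = 3, a_1 = 2 (apply the recurrence for n = 0, 1, 2, 3): a_0 = 3, a_1 = 2, a_2 = 9/2, a_3 = 1, a_4 = 9/8, a_5 = 3/20.

a_{n+2} = 3/((n+1)(n+2)) * a_n; check: a_0 = 3, a_1 = 2, a_2 = 9/2, a_3 = 1, a_4 = 9/8, a_5 = 3/20


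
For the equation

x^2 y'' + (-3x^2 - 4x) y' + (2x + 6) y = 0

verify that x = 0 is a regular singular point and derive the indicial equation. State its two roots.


Divide by x^2 to reach normal form y'' + P_1(x) y' + P_2(x) y = 0 with P_1(x) = -3 - 4/x and P_2(x) = 2/x + 6/x^2.
x = 0 is a singular point because the y'-coefficient -3 - 4/x has a pole at x = 0 and the y-coefficient 2/x + 6/x^2 has a pole at x = 0.
It is a regular singular point because x P_1(x) = p(x) = -3x - 4 and x^2 P_2(x) = q(x) = 2x + 6 are polynomials, hence analytic at x = 0.
p(0) = -4,  q(0) = 6.
Indicial equation: r(r-1) + p(0) r + q(0) = 0, i.e. r^2 + (p(0) - 1) r + q(0) = 0, i.e. r^2 - 5 r + 6 = 0.
Discriminant: (-5)^2 - 4(6) = 1, so r = (5 ± 1)/2.
Solving: r_1 = 3, r_2 = 2.

indicial: r^2 - 5 r + 6 = 0; roots r_1 = 3, r_2 = 2


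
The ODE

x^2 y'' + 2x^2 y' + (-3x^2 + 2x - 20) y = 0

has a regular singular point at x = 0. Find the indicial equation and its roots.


Divide by x^2 to reach normal form y'' + P_1(x) y' + P_2(x) y = 0 with P_1(x) = 2 and P_2(x) = -3 + 2/x - 20/x^2.
x = 0 is a singular point because the y-coefficient -3 + 2/x - 20/x^2 has a pole at x = 0.
It is a regular singular point because x P_1(x) = p(x) = 2x and x^2 P_2(x) = q(x) = -3x^2 + 2x - 20 are polynomials, hence analytic at x = 0.
p(0) = 0,  q(0) = -20.
Indicial equation: r(r-1) + p(0) r + q(0) = 0, i.e. r^2 + (p(0) - 1) r + q(0) = 0, i.e. r^2 - 1 r - 20 = 0.
Discriminant: (-1)^2 - 4(-20) = 81, so r = (1 ± 9)/2.
Solving: r_1 = 5, r_2 = -4.

indicial: r^2 - 1 r - 20 = 0; roots r_1 = 5, r_2 = -4


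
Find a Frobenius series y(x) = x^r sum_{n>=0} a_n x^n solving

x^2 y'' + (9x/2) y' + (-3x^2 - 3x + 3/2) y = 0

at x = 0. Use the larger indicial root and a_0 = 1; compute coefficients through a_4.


Write in Frobenius form y'' + (p(x)/x) y' + (q(x)/x^2) y = 0:
  p(x) = 9/2,  q(x) = -3x^2 - 3x + 3/2.
Indicial equation: r(r-1) + (9/2) r + (3/2) = 0 -> roots r_1 = -1/2, r_2 = -3.
Take r = r_1 = -1/2. Let y(x) = x^r sum_{n>=0} a_n x^n with a_0 = 1.
Substitute y = x^r sum a_n x^n and match x^{r+n}. The recurrence is
  D(n) a_n - 3 a_{n-1} - 3 a_{n-2} = 0,  where D(n) = (r+n)(r+n-1) + (9/2)(r+n) + (3/2).
  a_n = [3 a_{n-1} + 3 a_{n-2}] / D(n).
Since the indicial polynomial factors as (r - r_1)(r - r_2), D(n) = (r_1 + n - r_1)(r_1 + n - r_2) = n(n + 5/2).
Evaluating step by step (a_0 = 1):
  n = 1: D(1) = 1(1 + 5/2) = 7/2; numerator = 3(1) = 3; a_1 = (3)/(7/2) = 6/7
  n = 2: D(2) = 2(2 + 5/2) = 9; numerator = 3(6/7) + 3(1) = 39/7; a_2 = (39/7)/(9) = 13/21
  n = 3: D(3) = 3(3 + 5/2) = 33/2; numerator = 3(13/21) + 3(6/7) = 31/7; a_3 = (31/7)/(33/2) = 62/231
  n = 4: D(4) = 4(4 + 5/2) = 26; numerator = 3(62/231) + 3(13/21) = 205/77; a_4 = (205/77)/(26) = 205/2002

r = -1/2; a_0 = 1; a_1 = 6/7; a_2 = 13/21; a_3 = 62/231; a_4 = 205/2002


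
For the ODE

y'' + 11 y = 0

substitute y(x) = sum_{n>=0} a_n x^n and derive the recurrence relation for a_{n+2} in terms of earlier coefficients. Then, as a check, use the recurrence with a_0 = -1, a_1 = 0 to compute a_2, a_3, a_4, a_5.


Substitute y = sum_n a_n x^n into y'' + (const) y = 0.
y''(x) = sum_{n>=0} (n+2)(n+1) a_{n+2} x^n.
The ODE becomes sum_n [(n+2)(n+1) a_{n+2} + 11 a_n] x^n = 0.
Setting each coefficient to zero gives the recurrence:
  (n+2)(n+1) a_{n+2} + 11 a_n = 0,
  a_{n+2} = -11 / ((n+1)(n+2)) a_n.

Check with a_0 = -1, a_1 = 0 (apply the recurrence for n = 0, 1, 2, 3): a_0 = -1, a_1 = 0, a_2 = 11/2, a_3 = 0, a_4 = -121/24, a_5 = 0.

a_{n+2} = -11/((n+1)(n+2)) * a_n; check: a_0 = -1, a_1 = 0, a_2 = 11/2, a_3 = 0, a_4 = -121/24, a_5 = 0


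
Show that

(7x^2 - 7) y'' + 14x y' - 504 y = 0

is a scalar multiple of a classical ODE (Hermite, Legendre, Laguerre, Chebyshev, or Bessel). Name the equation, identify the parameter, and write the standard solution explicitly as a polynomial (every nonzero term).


All three coefficients share the factor -7; dividing through by -7 gives  (1 - x^2) y'' - 2x y' + 72 y = 0.
This matches the Legendre equation (1 - x^2) y'' - 2x y' + n(n+1) y = 0 (note the -2x y' term) with n(n+1) = 72, so n = 8; the polynomial solution is P_8(x).
With y = sum_k a_k x^k, matching x^k gives (k+2)(k+1) a_{k+2} = [k(k+1) - n(n+1)] a_k = (k - 8)(k + 9) a_k. The right side vanishes at k = 8, so the series with the parity of 8 terminates at degree 8.
Standard normalization (P_n(1) = 1): leading coefficient (2n)!/(2^n (n!)^2) = 20922789888000/(256*1625702400) = 6435/128, so a_8 = 6435/128. Work downward with a_k = (k+1)(k+2) a_{k+2} / ((k - 8)(k + 9)):
  a_6 = (7)(8)(6435/128) / ((6 - 8)(6 + 9)) = (45045/16)/(-30) = -3003/32
  a_4 = (5)(6)(-3003/32) / ((4 - 8)(4 + 9)) = (-45045/16)/(-52) = 3465/64
  a_2 = (3)(4)(3465/64) / ((2 - 8)(2 + 9)) = (10395/16)/(-66) = -315/32
  a_0 = (1)(2)(-315/32) / ((0 - 8)(0 + 9)) = (-315/16)/(-72) = 35/128
Hence P_8(x) = 6435 x^8/128 - 3003 x^6/32 + 3465 x^4/64 - 315 x^2/32 + 35/128.

P_8(x); series = 6435 x^8/128 - 3003 x^6/32 + 3465 x^4/64 - 315 x^2/32 + 35/128


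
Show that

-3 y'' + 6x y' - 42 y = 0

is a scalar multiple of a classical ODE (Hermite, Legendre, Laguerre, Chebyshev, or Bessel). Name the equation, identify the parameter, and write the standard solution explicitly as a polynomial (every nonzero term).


All three coefficients share the factor -3; dividing through by -3 gives  y'' - 2x y' + 14 y = 0.
This matches the Hermite equation y'' - 2x y' + 2n y = 0 with 2n = 14, so n = 7; the polynomial solution is H_7(x).
With y = sum_k a_k x^k, matching x^k gives (k+2)(k+1) a_{k+2} = 2(k - n) a_k = 2(k - 7) a_k. The right side vanishes at k = 7, so the series with the parity of 7 terminates at degree 7.
Standard normalization: leading coefficient of H_n is 2^n, so a_7 = 2^7 = 128. Work downward with a_k = (k+1)(k+2) a_{k+2} / (2(k - n)):
  a_5 = (6)(7)(128) / (2(5 - 7)) = 5376/(-4) = -1344
  a_3 = (4)(5)(-1344) / (2(3 - 7)) = -26880/(-8) = 3360
  a_1 = (2)(3)(3360) / (2(1 - 7)) = 20160/(-12) = -1680
Hence H_7(x) = 128 x^7 - 1344 x^5 + 3360 x^3 - 1680 x.

H_7(x); series = 128 x^7 - 1344 x^5 + 3360 x^3 - 1680 x


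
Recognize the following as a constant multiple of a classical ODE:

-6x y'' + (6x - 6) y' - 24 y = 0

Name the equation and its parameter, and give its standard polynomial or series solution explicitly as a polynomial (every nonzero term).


All three coefficients share the factor -6; dividing through by -6 gives  x y'' + (1 - x) y' + 4 y = 0.
This matches the Laguerre equation x y'' + (1 - x) y' + n y = 0 with n = 4; the polynomial solution is L_4(x).
With y = sum_k a_k x^k, matching x^k gives (k+1)k a_{k+1} + (k+1) a_{k+1} - k a_k + n a_k = 0, i.e. (k+1)^2 a_{k+1} = (k - n) a_k = (k - 4) a_k. The right side vanishes at k = 4, so the series terminates at degree 4.
Standard normalization L_n(0) = 1 gives a_0 = 1. Work upward with a_{k+1} = (k - 4) a_k / (k+1)^2:
  a_1 = (0 - 4)(1) / 1^2 = -4/1 = -4
  a_2 = (1 - 4)(-4) / 2^2 = 12/4 = 3
  a_3 = (2 - 4)(3) / 3^2 = -6/9 = -2/3
  a_4 = (3 - 4)(-2/3) / 4^2 = (2/3)/16 = 1/24
Hence L_4(x) = x^4/24 - 2 x^3/3 + 3 x^2 - 4 x + 1.

L_4(x); series = x^4/24 - 2 x^3/3 + 3 x^2 - 4 x + 1


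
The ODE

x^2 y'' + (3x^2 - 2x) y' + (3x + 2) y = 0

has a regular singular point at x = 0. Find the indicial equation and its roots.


Divide by x^2 to reach normal form y'' + P_1(x) y' + P_2(x) y = 0 with P_1(x) = 3 - 2/x and P_2(x) = 3/x + 2/x^2.
x = 0 is a singular point because the y'-coefficient 3 - 2/x has a pole at x = 0 and the y-coefficient 3/x + 2/x^2 has a pole at x = 0.
It is a regular singular point because x P_1(x) = p(x) = 3x - 2 and x^2 P_2(x) = q(x) = 3x + 2 are polynomials, hence analytic at x = 0.
p(0) = -2,  q(0) = 2.
Indicial equation: r(r-1) + p(0) r + q(0) = 0, i.e. r^2 + (p(0) - 1) r + q(0) = 0, i.e. r^2 - 3 r + 2 = 0.
Discriminant: (-3)^2 - 4(2) = 1, so r = (3 ± 1)/2.
Solving: r_1 = 2, r_2 = 1.

indicial: r^2 - 3 r + 2 = 0; roots r_1 = 2, r_2 = 1


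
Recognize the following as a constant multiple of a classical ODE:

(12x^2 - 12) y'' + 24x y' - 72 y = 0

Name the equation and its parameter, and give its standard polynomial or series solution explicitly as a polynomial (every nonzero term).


All three coefficients share the factor -12; dividing through by -12 gives  (1 - x^2) y'' - 2x y' + 6 y = 0.
This matches the Legendre equation (1 - x^2) y'' - 2x y' + n(n+1) y = 0 (note the -2x y' term) with n(n+1) = 6, so n = 2; the polynomial solution is P_2(x).
With y = sum_k a_k x^k, matching x^k gives (k+2)(k+1) a_{k+2} = [k(k+1) - n(n+1)] a_k = (k - 2)(k + 3) a_k. The right side vanishes at k = 2, so the series with the parity of 2 terminates at degree 2.
Standard normalization (P_n(1) = 1): leading coefficient (2n)!/(2^n (n!)^2) = 24/(4*4) = 3/2, so a_2 = 3/2. Work downward with a_k = (k+1)(k+2) a_{k+2} / ((k - 2)(k + 3)):
  a_0 = (1)(2)(3/2) / ((0 - 2)(0 + 3)) = 3/(-6) = -1/2
Hence P_2(x) = 3 x^2/2 - 1/2.

P_2(x); series = 3 x^2/2 - 1/2


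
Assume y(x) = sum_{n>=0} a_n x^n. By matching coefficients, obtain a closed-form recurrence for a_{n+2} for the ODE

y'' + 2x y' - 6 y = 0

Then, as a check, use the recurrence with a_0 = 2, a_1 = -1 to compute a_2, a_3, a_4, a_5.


Substitute y = sum_n a_n x^n.
y''(x) has coefficient (n+2)(n+1) a_{n+2} at x^n;
2 x y'(x) has coefficient 2 n a_n at x^n (shift);
-6 y(x) has coefficient -6 a_n at x^n.
Matching x^n: (n+2)(n+1) a_{n+2} + (2n - 6) a_n = 0.
Thus a_{n+2} = (-2n + 6) / ((n+1)(n+2)) * a_n.

Check with a_0 = 2, a_1 = -1 (apply the recurrence for n = 0, 1, 2, 3): a_0 = 2, a_1 = -1, a_2 = 6, a_3 = -2/3, a_4 = 1, a_5 = 0.

a_(n+2) = (-2n + 6) / ((n+1)(n+2)) * a_n; check: a_0 = 2, a_1 = -1, a_2 = 6, a_3 = -2/3, a_4 = 1, a_5 = 0


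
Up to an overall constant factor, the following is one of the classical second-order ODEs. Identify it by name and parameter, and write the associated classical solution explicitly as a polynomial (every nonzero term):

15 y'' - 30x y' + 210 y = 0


All three coefficients share the factor 15; dividing through by 15 gives  y'' - 2x y' + 14 y = 0.
This matches the Hermite equation y'' - 2x y' + 2n y = 0 with 2n = 14, so n = 7; the polynomial solution is H_7(x).
With y = sum_k a_k x^k, matching x^k gives (k+2)(k+1) a_{k+2} = 2(k - n) a_k = 2(k - 7) a_k. The right side vanishes at k = 7, so the series with the parity of 7 terminates at degree 7.
Standard normalization: leading coefficient of H_n is 2^n, so a_7 = 2^7 = 128. Work downward with a_k = (k+1)(k+2) a_{k+2} / (2(k - n)):
  a_5 = (6)(7)(128) / (2(5 - 7)) = 5376/(-4) = -1344
  a_3 = (4)(5)(-1344) / (2(3 - 7)) = -26880/(-8) = 3360
  a_1 = (2)(3)(3360) / (2(1 - 7)) = 20160/(-12) = -1680
Hence H_7(x) = 128 x^7 - 1344 x^5 + 3360 x^3 - 1680 x.

H_7(x); series = 128 x^7 - 1344 x^5 + 3360 x^3 - 1680 x


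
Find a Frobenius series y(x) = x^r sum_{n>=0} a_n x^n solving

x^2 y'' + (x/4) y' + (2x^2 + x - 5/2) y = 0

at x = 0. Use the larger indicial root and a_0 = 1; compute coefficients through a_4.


Write in Frobenius form y'' + (p(x)/x) y' + (q(x)/x^2) y = 0:
  p(x) = 1/4,  q(x) = 2x^2 + x - 5/2.
Indicial equation: r(r-1) + (1/4) r + (-5/2) = 0 -> roots r_1 = 2, r_2 = -5/4.
Take r = r_1 = 2. Let y(x) = x^r sum_{n>=0} a_n x^n with a_0 = 1.
Substitute y = x^r sum a_n x^n and match x^{r+n}. The recurrence is
  D(n) a_n + 1 a_{n-1} + 2 a_{n-2} = 0,  where D(n) = (r+n)(r+n-1) + (1/4)(r+n) + (-5/2).
  a_n = [-1 a_{n-1} - 2 a_{n-2}] / D(n).
Since the indicial polynomial factors as (r - r_1)(r - r_2), D(n) = (r_1 + n - r_1)(r_1 + n - r_2) = n(n + 13/4).
Evaluating step by step (a_0 = 1):
  n = 1: D(1) = 1(1 + 13/4) = 17/4; numerator = -1(1) = -1; a_1 = (-1)/(17/4) = -4/17
  n = 2: D(2) = 2(2 + 13/4) = 21/2; numerator = -1(-4/17) - 2(1) = -30/17; a_2 = (-30/17)/(21/2) = -20/119
  n = 3: D(3) = 3(3 + 13/4) = 75/4; numerator = -1(-20/119) - 2(-4/17) = 76/119; a_3 = (76/119)/(75/4) = 304/8925
  n = 4: D(4) = 4(4 + 13/4) = 29; numerator = -1(304/8925) - 2(-20/119) = 2696/8925; a_4 = (2696/8925)/(29) = 2696/258825

r = 2; a_0 = 1; a_1 = -4/17; a_2 = -20/119; a_3 = 304/8925; a_4 = 2696/258825


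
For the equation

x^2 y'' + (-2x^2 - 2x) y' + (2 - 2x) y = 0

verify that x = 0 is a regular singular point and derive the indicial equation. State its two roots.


Divide by x^2 to reach normal form y'' + P_1(x) y' + P_2(x) y = 0 with P_1(x) = -2 - 2/x and P_2(x) = -2/x + 2/x^2.
x = 0 is a singular point because the y'-coefficient -2 - 2/x has a pole at x = 0 and the y-coefficient -2/x + 2/x^2 has a pole at x = 0.
It is a regular singular point because x P_1(x) = p(x) = -2x - 2 and x^2 P_2(x) = q(x) = 2 - 2x are polynomials, hence analytic at x = 0.
p(0) = -2,  q(0) = 2.
Indicial equation: r(r-1) + p(0) r + q(0) = 0, i.e. r^2 + (p(0) - 1) r + q(0) = 0, i.e. r^2 - 3 r + 2 = 0.
Discriminant: (-3)^2 - 4(2) = 1, so r = (3 ± 1)/2.
Solving: r_1 = 2, r_2 = 1.

indicial: r^2 - 3 r + 2 = 0; roots r_1 = 2, r_2 = 1


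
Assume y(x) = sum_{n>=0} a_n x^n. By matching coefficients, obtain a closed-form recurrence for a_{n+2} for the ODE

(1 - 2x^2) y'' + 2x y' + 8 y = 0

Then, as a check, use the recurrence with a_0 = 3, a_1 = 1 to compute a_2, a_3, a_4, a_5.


Substitute y = sum_n a_n x^n.
(1 - 2 x^2) y'' contributes (n+2)(n+1) a_{n+2} - 2 n(n-1) a_n at x^n.
2 x y'(x) contributes 2 n a_n at x^n.
8 y(x) contributes 8 a_n at x^n.
Matching x^n: (n+2)(n+1) a_{n+2} + (-2 n(n-1) + 2 n + 8) a_n = 0.
Thus a_{n+2} = (2 n(n-1) - 2 n - 8) / ((n+1)(n+2)) * a_n.

Check with a_0 = 3, a_1 = 1 (apply the recurrence for n = 0, 1, 2, 3): a_0 = 3, a_1 = 1, a_2 = -12, a_3 = -5/3, a_4 = 8, a_5 = 1/6.

a_(n+2) = (2 n(n-1) - 2 n - 8) / ((n+1)(n+2)) * a_n; check: a_0 = 3, a_1 = 1, a_2 = -12, a_3 = -5/3, a_4 = 8, a_5 = 1/6


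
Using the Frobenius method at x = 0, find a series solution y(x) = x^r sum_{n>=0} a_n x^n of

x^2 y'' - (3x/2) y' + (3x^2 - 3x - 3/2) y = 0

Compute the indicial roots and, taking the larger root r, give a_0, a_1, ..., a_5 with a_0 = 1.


Write in Frobenius form y'' + (p(x)/x) y' + (q(x)/x^2) y = 0:
  p(x) = -3/2,  q(x) = 3x^2 - 3x - 3/2.
Indicial equation: r(r-1) + (-3/2) r + (-3/2) = 0 -> roots r_1 = 3, r_2 = -1/2.
Take r = r_1 = 3. Let y(x) = x^r sum_{n>=0} a_n x^n with a_0 = 1.
Substitute y = x^r sum a_n x^n and match x^{r+n}. The recurrence is
  D(n) a_n - 3 a_{n-1} + 3 a_{n-2} = 0,  where D(n) = (r+n)(r+n-1) + (-3/2)(r+n) + (-3/2).
  a_n = [3 a_{n-1} - 3 a_{n-2}] / D(n).
Since the indicial polynomial factors as (r - r_1)(r - r_2), D(n) = (r_1 + n - r_1)(r_1 + n - r_2) = n(n + 7/2).
Evaluating step by step (a_0 = 1):
  n = 1: D(1) = 1(1 + 7/2) = 9/2; numerator = 3(1) = 3; a_1 = (3)/(9/2) = 2/3
  n = 2: D(2) = 2(2 + 7/2) = 11; numerator = 3(2/3) - 3(1) = -1; a_2 = (-1)/(11) = -1/11
  n = 3: D(3) = 3(3 + 7/2) = 39/2; numerator = 3(-1/11) - 3(2/3) = -25/11; a_3 = (-25/11)/(39/2) = -50/429
  n = 4: D(4) = 4(4 + 7/2) = 30; numerator = 3(-50/429) - 3(-1/11) = -1/13; a_4 = (-1/13)/(30) = -1/390
  n = 5: D(5) = 5(5 + 7/2) = 85/2; numerator = 3(-1/390) - 3(-50/429) = 489/1430; a_5 = (489/1430)/(85/2) = 489/60775

r = 3; a_0 = 1; a_1 = 2/3; a_2 = -1/11; a_3 = -50/429; a_4 = -1/390; a_5 = 489/60775


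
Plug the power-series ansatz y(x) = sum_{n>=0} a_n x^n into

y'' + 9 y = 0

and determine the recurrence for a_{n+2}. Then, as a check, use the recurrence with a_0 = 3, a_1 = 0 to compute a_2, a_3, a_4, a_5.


Substitute y = sum_n a_n x^n into y'' + (const) y = 0.
y''(x) = sum_{n>=0} (n+2)(n+1) a_{n+2} x^n.
The ODE becomes sum_n [(n+2)(n+1) a_{n+2} + 9 a_n] x^n = 0.
Setting each coefficient to zero gives the recurrence:
  (n+2)(n+1) a_{n+2} + 9 a_n = 0,
  a_{n+2} = -9 / ((n+1)(n+2)) a_n.

Check with a_0 = 3, a_1 = 0 (apply the recurrence for n = 0, 1, 2, 3): a_0 = 3, a_1 = 0, a_2 = -27/2, a_3 = 0, a_4 = 81/8, a_5 = 0.

a_{n+2} = -9/((n+1)(n+2)) * a_n; check: a_0 = 3, a_1 = 0, a_2 = -27/2, a_3 = 0, a_4 = 81/8, a_5 = 0


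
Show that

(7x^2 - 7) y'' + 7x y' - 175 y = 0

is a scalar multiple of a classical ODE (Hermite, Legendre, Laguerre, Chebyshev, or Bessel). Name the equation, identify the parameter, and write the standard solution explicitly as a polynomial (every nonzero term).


All three coefficients share the factor -7; dividing through by -7 gives  (1 - x^2) y'' - x y' + 25 y = 0.
This matches the Chebyshev equation (1 - x^2) y'' - x y' + n^2 y = 0 (note the -x y' term, not -2x y') with n^2 = 25, so n = 5; the polynomial solution is T_5(x).
With y = sum_k a_k x^k, matching x^k gives (k+2)(k+1) a_{k+2} = (k^2 - n^2) a_k = (k - 5)(k + 5) a_k. The right side vanishes at k = 5, so the series with the parity of 5 terminates at degree 5.
Standard normalization: leading coefficient of T_n is 2^(n-1), so a_5 = 2^4 = 16. Work downward with a_k = (k+1)(k+2) a_{k+2} / ((k - 5)(k + 5)):
  a_3 = (4)(5)(16) / ((3 - 5)(3 + 5)) = 320/(-16) = -20
  a_1 = (2)(3)(-20) / ((1 - 5)(1 + 5)) = -120/(-24) = 5
Hence T_5(x) = 16 x^5 - 20 x^3 + 5 x.

T_5(x); series = 16 x^5 - 20 x^3 + 5 x


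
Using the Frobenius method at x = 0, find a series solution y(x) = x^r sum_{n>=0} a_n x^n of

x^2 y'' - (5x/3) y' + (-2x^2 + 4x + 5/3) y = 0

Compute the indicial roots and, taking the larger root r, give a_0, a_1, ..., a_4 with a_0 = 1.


Write in Frobenius form y'' + (p(x)/x) y' + (q(x)/x^2) y = 0:
  p(x) = -5/3,  q(x) = -2x^2 + 4x + 5/3.
Indicial equation: r(r-1) + (-5/3) r + (5/3) = 0 -> roots r_1 = 5/3, r_2 = 1.
Take r = r_1 = 5/3. Let y(x) = x^r sum_{n>=0} a_n x^n with a_0 = 1.
Substitute y = x^r sum a_n x^n and match x^{r+n}. The recurrence is
  D(n) a_n + 4 a_{n-1} - 2 a_{n-2} = 0,  where D(n) = (r+n)(r+n-1) + (-5/3)(r+n) + (5/3).
  a_n = [-4 a_{n-1} + 2 a_{n-2}] / D(n).
Since the indicial polynomial factors as (r - r_1)(r - r_2), D(n) = (r_1 + n - r_1)(r_1 + n - r_2) = n(n + 2/3).
Evaluating step by step (a_0 = 1):
  n = 1: D(1) = 1(1 + 2/3) = 5/3; numerator = -4(1) = -4; a_1 = (-4)/(5/3) = -12/5
  n = 2: D(2) = 2(2 + 2/3) = 16/3; numerator = -4(-12/5) + 2(1) = 58/5; a_2 = (58/5)/(16/3) = 87/40
  n = 3: D(3) = 3(3 + 2/3) = 11; numerator = -4(87/40) + 2(-12/5) = -27/2; a_3 = (-27/2)/(11) = -27/22
  n = 4: D(4) = 4(4 + 2/3) = 56/3; numerator = -4(-27/22) + 2(87/40) = 2037/220; a_4 = (2037/220)/(56/3) = 873/1760

r = 5/3; a_0 = 1; a_1 = -12/5; a_2 = 87/40; a_3 = -27/22; a_4 = 873/1760


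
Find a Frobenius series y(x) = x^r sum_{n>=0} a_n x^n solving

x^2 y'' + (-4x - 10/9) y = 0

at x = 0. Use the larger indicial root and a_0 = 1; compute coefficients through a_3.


Write in Frobenius form y'' + (p(x)/x) y' + (q(x)/x^2) y = 0:
  p(x) = 0,  q(x) = -4x - 10/9.
Indicial equation: r(r-1) + (0) r + (-10/9) = 0 -> roots r_1 = 5/3, r_2 = -2/3.
Take r = r_1 = 5/3. Let y(x) = x^r sum_{n>=0} a_n x^n with a_0 = 1.
Substitute y = x^r sum a_n x^n and match x^{r+n}. The recurrence is
  D(n) a_n - 4 a_{n-1} = 0,  where D(n) = (r+n)(r+n-1) + (0)(r+n) + (-10/9).
  a_n = 4 / D(n) * a_{n-1}.
Since the indicial polynomial factors as (r - r_1)(r - r_2), D(n) = (r_1 + n - r_1)(r_1 + n - r_2) = n(n + 7/3).
Evaluating step by step (a_0 = 1):
  n = 1: D(1) = 1(1 + 7/3) = 10/3; numerator = 4(1) = 4; a_1 = (4)/(10/3) = 6/5
  n = 2: D(2) = 2(2 + 7/3) = 26/3; numerator = 4(6/5) = 24/5; a_2 = (24/5)/(26/3) = 36/65
  n = 3: D(3) = 3(3 + 7/3) = 16; numerator = 4(36/65) = 144/65; a_3 = (144/65)/(16) = 9/65

r = 5/3; a_0 = 1; a_1 = 6/5; a_2 = 36/65; a_3 = 9/65


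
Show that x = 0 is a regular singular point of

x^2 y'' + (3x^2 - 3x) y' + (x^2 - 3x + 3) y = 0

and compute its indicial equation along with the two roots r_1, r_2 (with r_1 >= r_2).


Divide by x^2 to reach normal form y'' + P_1(x) y' + P_2(x) y = 0 with P_1(x) = 3 - 3/x and P_2(x) = 1 - 3/x + 3/x^2.
x = 0 is a singular point because the y'-coefficient 3 - 3/x has a pole at x = 0 and the y-coefficient 1 - 3/x + 3/x^2 has a pole at x = 0.
It is a regular singular point because x P_1(x) = p(x) = 3x - 3 and x^2 P_2(x) = q(x) = x^2 - 3x + 3 are polynomials, hence analytic at x = 0.
p(0) = -3,  q(0) = 3.
Indicial equation: r(r-1) + p(0) r + q(0) = 0, i.e. r^2 + (p(0) - 1) r + q(0) = 0, i.e. r^2 - 4 r + 3 = 0.
Discriminant: (-4)^2 - 4(3) = 4, so r = (4 ± 2)/2.
Solving: r_1 = 3, r_2 = 1.

indicial: r^2 - 4 r + 3 = 0; roots r_1 = 3, r_2 = 1


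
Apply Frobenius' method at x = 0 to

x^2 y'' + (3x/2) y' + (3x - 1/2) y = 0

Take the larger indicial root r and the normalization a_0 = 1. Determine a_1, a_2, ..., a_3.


Write in Frobenius form y'' + (p(x)/x) y' + (q(x)/x^2) y = 0:
  p(x) = 3/2,  q(x) = 3x - 1/2.
Indicial equation: r(r-1) + (3/2) r + (-1/2) = 0 -> roots r_1 = 1/2, r_2 = -1.
Take r = r_1 = 1/2. Let y(x) = x^r sum_{n>=0} a_n x^n with a_0 = 1.
Substitute y = x^r sum a_n x^n and match x^{r+n}. The recurrence is
  D(n) a_n + 3 a_{n-1} = 0,  where D(n) = (r+n)(r+n-1) + (3/2)(r+n) + (-1/2).
  a_n = -3 / D(n) * a_{n-1}.
Since the indicial polynomial factors as (r - r_1)(r - r_2), D(n) = (r_1 + n - r_1)(r_1 + n - r_2) = n(n + 3/2).
Evaluating step by step (a_0 = 1):
  n = 1: D(1) = 1(1 + 3/2) = 5/2; numerator = -3(1) = -3; a_1 = (-3)/(5/2) = -6/5
  n = 2: D(2) = 2(2 + 3/2) = 7; numerator = -3(-6/5) = 18/5; a_2 = (18/5)/(7) = 18/35
  n = 3: D(3) = 3(3 + 3/2) = 27/2; numerator = -3(18/35) = -54/35; a_3 = (-54/35)/(27/2) = -4/35

r = 1/2; a_0 = 1; a_1 = -6/5; a_2 = 18/35; a_3 = -4/35


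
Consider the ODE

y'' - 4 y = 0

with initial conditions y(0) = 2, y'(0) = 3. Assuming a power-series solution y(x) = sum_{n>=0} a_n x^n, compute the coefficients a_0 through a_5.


Ansatz: y(x) = sum_{n>=0} a_n x^n, so y'(x) = sum_{n>=1} n a_n x^(n-1) and y''(x) = sum_{n>=2} n(n-1) a_n x^(n-2).
Substitute into P(x) y'' + Q(x) y' + R(x) y = 0 with P(x) = 1, Q(x) = 0, R(x) = -4, and match powers of x.
Initial conditions: a_0 = 2, a_1 = 3.
Setting the coefficient of each power of x to zero and solving order by order (substituting the coefficients already found):
  x^0: 2 a_2 - 4 a_0 = 0  ->  2 a_2 = 4 a_0 = 8  ->  a_2 = 4
  x^1: 6 a_3 - 4 a_1 = 0  ->  6 a_3 = 4 a_1 = 12  ->  a_3 = 2
  x^2: 12 a_4 - 4 a_2 = 0  ->  12 a_4 = 4 a_2 = 16  ->  a_4 = 4/3
  x^3: 20 a_5 - 4 a_3 = 0  ->  20 a_5 = 4 a_3 = 8  ->  a_5 = 2/5
Truncated series: y(x) = 2 + 3 x + 4 x^2 + 2 x^3 + (4/3) x^4 + (2/5) x^5 + O(x^6).

a_0 = 2; a_1 = 3; a_2 = 4; a_3 = 2; a_4 = 4/3; a_5 = 2/5


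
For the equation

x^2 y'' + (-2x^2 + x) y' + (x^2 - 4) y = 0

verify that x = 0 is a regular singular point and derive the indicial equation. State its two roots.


Divide by x^2 to reach normal form y'' + P_1(x) y' + P_2(x) y = 0 with P_1(x) = -2 + 1/x and P_2(x) = 1 - 4/x^2.
x = 0 is a singular point because the y'-coefficient -2 + 1/x has a pole at x = 0 and the y-coefficient 1 - 4/x^2 has a pole at x = 0.
It is a regular singular point because x P_1(x) = p(x) = 1 - 2x and x^2 P_2(x) = q(x) = x^2 - 4 are polynomials, hence analytic at x = 0.
p(0) = 1,  q(0) = -4.
Indicial equation: r(r-1) + p(0) r + q(0) = 0, i.e. r^2 + (p(0) - 1) r + q(0) = 0, i.e. r^2 - 4 = 0.
Discriminant: (0)^2 - 4(-4) = 16, so r = (0 ± 4)/2.
Solving: r_1 = 2, r_2 = -2.

indicial: r^2 - 4 = 0; roots r_1 = 2, r_2 = -2


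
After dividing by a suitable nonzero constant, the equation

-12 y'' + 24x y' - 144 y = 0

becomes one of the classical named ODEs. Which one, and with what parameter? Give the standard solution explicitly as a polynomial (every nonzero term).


All three coefficients share the factor -12; dividing through by -12 gives  y'' - 2x y' + 12 y = 0.
This matches the Hermite equation y'' - 2x y' + 2n y = 0 with 2n = 12, so n = 6; the polynomial solution is H_6(x).
With y = sum_k a_k x^k, matching x^k gives (k+2)(k+1) a_{k+2} = 2(k - n) a_k = 2(k - 6) a_k. The right side vanishes at k = 6, so the series with the parity of 6 terminates at degree 6.
Standard normalization: leading coefficient of H_n is 2^n, so a_6 = 2^6 = 64. Work downward with a_k = (k+1)(k+2) a_{k+2} / (2(k - n)):
  a_4 = (5)(6)(64) / (2(4 - 6)) = 1920/(-4) = -480
  a_2 = (3)(4)(-480) / (2(2 - 6)) = -5760/(-8) = 720
  a_0 = (1)(2)(720) / (2(0 - 6)) = 1440/(-12) = -120
Hence H_6(x) = 64 x^6 - 480 x^4 + 720 x^2 - 120.

H_6(x); series = 64 x^6 - 480 x^4 + 720 x^2 - 120


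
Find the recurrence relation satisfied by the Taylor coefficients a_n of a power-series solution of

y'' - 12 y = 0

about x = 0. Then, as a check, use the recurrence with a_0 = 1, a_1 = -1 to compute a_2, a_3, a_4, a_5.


Substitute y = sum_n a_n x^n into y'' + (const) y = 0.
y''(x) = sum_{n>=0} (n+2)(n+1) a_{n+2} x^n.
The ODE becomes sum_n [(n+2)(n+1) a_{n+2} - 12 a_n] x^n = 0.
Setting each coefficient to zero gives the recurrence:
  (n+2)(n+1) a_{n+2} - 12 a_n = 0,
  a_{n+2} = 12 / ((n+1)(n+2)) a_n.

Check with a_0 = 1, a_1 = -1 (apply the recurrence for n = 0, 1, 2, 3): a_0 = 1, a_1 = -1, a_2 = 6, a_3 = -2, a_4 = 6, a_5 = -6/5.

a_{n+2} = 12/((n+1)(n+2)) * a_n; check: a_0 = 1, a_1 = -1, a_2 = 6, a_3 = -2, a_4 = 6, a_5 = -6/5


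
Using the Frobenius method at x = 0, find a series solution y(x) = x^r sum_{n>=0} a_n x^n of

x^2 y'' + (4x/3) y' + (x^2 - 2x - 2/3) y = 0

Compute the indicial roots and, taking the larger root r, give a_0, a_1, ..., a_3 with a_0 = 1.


Write in Frobenius form y'' + (p(x)/x) y' + (q(x)/x^2) y = 0:
  p(x) = 4/3,  q(x) = x^2 - 2x - 2/3.
Indicial equation: r(r-1) + (4/3) r + (-2/3) = 0 -> roots r_1 = 2/3, r_2 = -1.
Take r = r_1 = 2/3. Let y(x) = x^r sum_{n>=0} a_n x^n with a_0 = 1.
Substitute y = x^r sum a_n x^n and match x^{r+n}. The recurrence is
  D(n) a_n - 2 a_{n-1} + 1 a_{n-2} = 0,  where D(n) = (r+n)(r+n-1) + (4/3)(r+n) + (-2/3).
  a_n = [2 a_{n-1} - 1 a_{n-2}] / D(n).
Since the indicial polynomial factors as (r - r_1)(r - r_2), D(n) = (r_1 + n - r_1)(r_1 + n - r_2) = n(n + 5/3).
Evaluating step by step (a_0 = 1):
  n = 1: D(1) = 1(1 + 5/3) = 8/3; numerator = 2(1) = 2; a_1 = (2)/(8/3) = 3/4
  n = 2: D(2) = 2(2 + 5/3) = 22/3; numerator = 2(3/4) - 1(1) = 1/2; a_2 = (1/2)/(22/3) = 3/44
  n = 3: D(3) = 3(3 + 5/3) = 14; numerator = 2(3/44) - 1(3/4) = -27/44; a_3 = (-27/44)/(14) = -27/616

r = 2/3; a_0 = 1; a_1 = 3/4; a_2 = 3/44; a_3 = -27/616


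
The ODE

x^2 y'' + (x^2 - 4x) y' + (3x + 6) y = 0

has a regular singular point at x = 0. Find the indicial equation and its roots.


Divide by x^2 to reach normal form y'' + P_1(x) y' + P_2(x) y = 0 with P_1(x) = 1 - 4/x and P_2(x) = 3/x + 6/x^2.
x = 0 is a singular point because the y'-coefficient 1 - 4/x has a pole at x = 0 and the y-coefficient 3/x + 6/x^2 has a pole at x = 0.
It is a regular singular point because x P_1(x) = p(x) = x - 4 and x^2 P_2(x) = q(x) = 3x + 6 are polynomials, hence analytic at x = 0.
p(0) = -4,  q(0) = 6.
Indicial equation: r(r-1) + p(0) r + q(0) = 0, i.e. r^2 + (p(0) - 1) r + q(0) = 0, i.e. r^2 - 5 r + 6 = 0.
Discriminant: (-5)^2 - 4(6) = 1, so r = (5 ± 1)/2.
Solving: r_1 = 3, r_2 = 2.

indicial: r^2 - 5 r + 6 = 0; roots r_1 = 3, r_2 = 2


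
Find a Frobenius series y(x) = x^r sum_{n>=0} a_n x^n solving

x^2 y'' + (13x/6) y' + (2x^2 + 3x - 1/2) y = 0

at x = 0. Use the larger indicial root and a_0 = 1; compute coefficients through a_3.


Write in Frobenius form y'' + (p(x)/x) y' + (q(x)/x^2) y = 0:
  p(x) = 13/6,  q(x) = 2x^2 + 3x - 1/2.
Indicial equation: r(r-1) + (13/6) r + (-1/2) = 0 -> roots r_1 = 1/3, r_2 = -3/2.
Take r = r_1 = 1/3. Let y(x) = x^r sum_{n>=0} a_n x^n with a_0 = 1.
Substitute y = x^r sum a_n x^n and match x^{r+n}. The recurrence is
  D(n) a_n + 3 a_{n-1} + 2 a_{n-2} = 0,  where D(n) = (r+n)(r+n-1) + (13/6)(r+n) + (-1/2).
  a_n = [-3 a_{n-1} - 2 a_{n-2}] / D(n).
Since the indicial polynomial factors as (r - r_1)(r - r_2), D(n) = (r_1 + n - r_1)(r_1 + n - r_2) = n(n + 11/6).
Evaluating step by step (a_0 = 1):
  n = 1: D(1) = 1(1 + 11/6) = 17/6; numerator = -3(1) = -3; a_1 = (-3)/(17/6) = -18/17
  n = 2: D(2) = 2(2 + 11/6) = 23/3; numerator = -3(-18/17) - 2(1) = 20/17; a_2 = (20/17)/(23/3) = 60/391
  n = 3: D(3) = 3(3 + 11/6) = 29/2; numerator = -3(60/391) - 2(-18/17) = 648/391; a_3 = (648/391)/(29/2) = 1296/11339

r = 1/3; a_0 = 1; a_1 = -18/17; a_2 = 60/391; a_3 = 1296/11339


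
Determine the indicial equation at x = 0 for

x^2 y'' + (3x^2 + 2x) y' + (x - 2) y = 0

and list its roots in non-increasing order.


Divide by x^2 to reach normal form y'' + P_1(x) y' + P_2(x) y = 0 with P_1(x) = 3 + 2/x and P_2(x) = 1/x - 2/x^2.
x = 0 is a singular point because the y'-coefficient 3 + 2/x has a pole at x = 0 and the y-coefficient 1/x - 2/x^2 has a pole at x = 0.
It is a regular singular point because x P_1(x) = p(x) = 3x + 2 and x^2 P_2(x) = q(x) = x - 2 are polynomials, hence analytic at x = 0.
p(0) = 2,  q(0) = -2.
Indicial equation: r(r-1) + p(0) r + q(0) = 0, i.e. r^2 + (p(0) - 1) r + q(0) = 0, i.e. r^2 + 1 r - 2 = 0.
Discriminant: (1)^2 - 4(-2) = 9, so r = (-1 ± 3)/2.
Solving: r_1 = 1, r_2 = -2.

indicial: r^2 + 1 r - 2 = 0; roots r_1 = 1, r_2 = -2


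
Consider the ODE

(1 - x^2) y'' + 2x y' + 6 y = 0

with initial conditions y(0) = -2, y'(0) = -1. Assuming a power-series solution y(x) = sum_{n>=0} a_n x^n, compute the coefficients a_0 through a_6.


Ansatz: y(x) = sum_{n>=0} a_n x^n, so y'(x) = sum_{n>=1} n a_n x^(n-1) and y''(x) = sum_{n>=2} n(n-1) a_n x^(n-2).
Substitute into P(x) y'' + Q(x) y' + R(x) y = 0 with P(x) = 1 - x^2, Q(x) = 2x, R(x) = 6, and match powers of x.
Initial conditions: a_0 = -2, a_1 = -1.
Setting the coefficient of each power of x to zero and solving order by order (substituting the coefficients already found):
  x^0: 2 a_2 + 6 a_0 = 0  ->  2 a_2 = -6 a_0 = 12  ->  a_2 = 6
  x^1: 6 a_3 + 8 a_1 = 0  ->  6 a_3 = -8 a_1 = 8  ->  a_3 = 4/3
  x^2: 12 a_4 + 8 a_2 = 0  ->  12 a_4 = -8 a_2 = -48  ->  a_4 = -4
  x^3: 20 a_5 + 6 a_3 = 0  ->  20 a_5 = -6 a_3 = -8  ->  a_5 = -2/5
  x^4: 30 a_6 + 2 a_4 = 0  ->  30 a_6 = -2 a_4 = 8  ->  a_6 = 4/15
Truncated series: y(x) = -2 - x + 6 x^2 + (4/3) x^3 - 4 x^4 - (2/5) x^5 + (4/15) x^6 + O(x^7).

a_0 = -2; a_1 = -1; a_2 = 6; a_3 = 4/3; a_4 = -4; a_5 = -2/5; a_6 = 4/15


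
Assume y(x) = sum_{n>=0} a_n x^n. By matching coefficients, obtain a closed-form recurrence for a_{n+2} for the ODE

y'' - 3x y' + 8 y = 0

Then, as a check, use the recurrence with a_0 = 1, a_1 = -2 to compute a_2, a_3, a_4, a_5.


Substitute y = sum_n a_n x^n.
y''(x) has coefficient (n+2)(n+1) a_{n+2} at x^n;
-3 x y'(x) has coefficient -3 n a_n at x^n (shift);
8 y(x) has coefficient 8 a_n at x^n.
Matching x^n: (n+2)(n+1) a_{n+2} + (-3n + 8) a_n = 0.
Thus a_{n+2} = (3n - 8) / ((n+1)(n+2)) * a_n.

Check with a_0 = 1, a_1 = -2 (apply the recurrence for n = 0, 1, 2, 3): a_0 = 1, a_1 = -2, a_2 = -4, a_3 = 5/3, a_4 = 2/3, a_5 = 1/12.

a_(n+2) = (3n - 8) / ((n+1)(n+2)) * a_n; check: a_0 = 1, a_1 = -2, a_2 = -4, a_3 = 5/3, a_4 = 2/3, a_5 = 1/12


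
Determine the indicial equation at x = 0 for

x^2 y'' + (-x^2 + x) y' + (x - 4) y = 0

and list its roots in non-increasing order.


Divide by x^2 to reach normal form y'' + P_1(x) y' + P_2(x) y = 0 with P_1(x) = -1 + 1/x and P_2(x) = 1/x - 4/x^2.
x = 0 is a singular point because the y'-coefficient -1 + 1/x has a pole at x = 0 and the y-coefficient 1/x - 4/x^2 has a pole at x = 0.
It is a regular singular point because x P_1(x) = p(x) = 1 - x and x^2 P_2(x) = q(x) = x - 4 are polynomials, hence analytic at x = 0.
p(0) = 1,  q(0) = -4.
Indicial equation: r(r-1) + p(0) r + q(0) = 0, i.e. r^2 + (p(0) - 1) r + q(0) = 0, i.e. r^2 - 4 = 0.
Discriminant: (0)^2 - 4(-4) = 16, so r = (0 ± 4)/2.
Solving: r_1 = 2, r_2 = -2.

indicial: r^2 - 4 = 0; roots r_1 = 2, r_2 = -2


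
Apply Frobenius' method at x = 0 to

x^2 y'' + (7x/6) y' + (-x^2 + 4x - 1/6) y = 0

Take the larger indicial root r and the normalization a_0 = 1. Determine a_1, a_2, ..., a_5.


Write in Frobenius form y'' + (p(x)/x) y' + (q(x)/x^2) y = 0:
  p(x) = 7/6,  q(x) = -x^2 + 4x - 1/6.
Indicial equation: r(r-1) + (7/6) r + (-1/6) = 0 -> roots r_1 = 1/3, r_2 = -1/2.
Take r = r_1 = 1/3. Let y(x) = x^r sum_{n>=0} a_n x^n with a_0 = 1.
Substitute y = x^r sum a_n x^n and match x^{r+n}. The recurrence is
  D(n) a_n + 4 a_{n-1} - 1 a_{n-2} = 0,  where D(n) = (r+n)(r+n-1) + (7/6)(r+n) + (-1/6).
  a_n = [-4 a_{n-1} + 1 a_{n-2}] / D(n).
Since the indicial polynomial factors as (r - r_1)(r - r_2), D(n) = (r_1 + n - r_1)(r_1 + n - r_2) = n(n + 5/6).
Evaluating step by step (a_0 = 1):
  n = 1: D(1) = 1(1 + 5/6) = 11/6; numerator = -4(1) = -4; a_1 = (-4)/(11/6) = -24/11
  n = 2: D(2) = 2(2 + 5/6) = 17/3; numerator = -4(-24/11) + 1(1) = 107/11; a_2 = (107/11)/(17/3) = 321/187
  n = 3: D(3) = 3(3 + 5/6) = 23/2; numerator = -4(321/187) + 1(-24/11) = -1692/187; a_3 = (-1692/187)/(23/2) = -3384/4301
  n = 4: D(4) = 4(4 + 5/6) = 58/3; numerator = -4(-3384/4301) + 1(321/187) = 20919/4301; a_4 = (20919/4301)/(58/3) = 62757/249458
  n = 5: D(5) = 5(5 + 5/6) = 175/6; numerator = -4(62757/249458) + 1(-3384/4301) = -223650/124729; a_5 = (-223650/124729)/(175/6) = -7668/124729

r = 1/3; a_0 = 1; a_1 = -24/11; a_2 = 321/187; a_3 = -3384/4301; a_4 = 62757/249458; a_5 = -7668/124729


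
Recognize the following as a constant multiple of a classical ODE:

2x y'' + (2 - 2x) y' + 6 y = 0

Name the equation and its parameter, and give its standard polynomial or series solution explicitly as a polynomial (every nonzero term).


All three coefficients share the factor 2; dividing through by 2 gives  x y'' + (1 - x) y' + 3 y = 0.
This matches the Laguerre equation x y'' + (1 - x) y' + n y = 0 with n = 3; the polynomial solution is L_3(x).
With y = sum_k a_k x^k, matching x^k gives (k+1)k a_{k+1} + (k+1) a_{k+1} - k a_k + n a_k = 0, i.e. (k+1)^2 a_{k+1} = (k - n) a_k = (k - 3) a_k. The right side vanishes at k = 3, so the series terminates at degree 3.
Standard normalization L_n(0) = 1 gives a_0 = 1. Work upward with a_{k+1} = (k - 3) a_k / (k+1)^2:
  a_1 = (0 - 3)(1) / 1^2 = -3/1 = -3
  a_2 = (1 - 3)(-3) / 2^2 = 6/4 = 3/2
  a_3 = (2 - 3)(3/2) / 3^2 = (-3/2)/9 = -1/6
Hence L_3(x) = -x^3/6 + 3 x^2/2 - 3 x + 1.

L_3(x); series = -x^3/6 + 3 x^2/2 - 3 x + 1


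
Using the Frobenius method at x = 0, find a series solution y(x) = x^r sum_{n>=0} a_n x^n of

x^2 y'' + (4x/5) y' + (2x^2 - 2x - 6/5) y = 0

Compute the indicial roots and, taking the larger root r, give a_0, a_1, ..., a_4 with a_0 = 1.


Write in Frobenius form y'' + (p(x)/x) y' + (q(x)/x^2) y = 0:
  p(x) = 4/5,  q(x) = 2x^2 - 2x - 6/5.
Indicial equation: r(r-1) + (4/5) r + (-6/5) = 0 -> roots r_1 = 6/5, r_2 = -1.
Take r = r_1 = 6/5. Let y(x) = x^r sum_{n>=0} a_n x^n with a_0 = 1.
Substitute y = x^r sum a_n x^n and match x^{r+n}. The recurrence is
  D(n) a_n - 2 a_{n-1} + 2 a_{n-2} = 0,  where D(n) = (r+n)(r+n-1) + (4/5)(r+n) + (-6/5).
  a_n = [2 a_{n-1} - 2 a_{n-2}] / D(n).
Since the indicial polynomial factors as (r - r_1)(r - r_2), D(n) = (r_1 + n - r_1)(r_1 + n - r_2) = n(n + 11/5).
Evaluating step by step (a_0 = 1):
  n = 1: D(1) = 1(1 + 11/5) = 16/5; numerator = 2(1) = 2; a_1 = (2)/(16/5) = 5/8
  n = 2: D(2) = 2(2 + 11/5) = 42/5; numerator = 2(5/8) - 2(1) = -3/4; a_2 = (-3/4)/(42/5) = -5/56
  n = 3: D(3) = 3(3 + 11/5) = 78/5; numerator = 2(-5/56) - 2(5/8) = -10/7; a_3 = (-10/7)/(78/5) = -25/273
  n = 4: D(4) = 4(4 + 11/5) = 124/5; numerator = 2(-25/273) - 2(-5/56) = -5/1092; a_4 = (-5/1092)/(124/5) = -25/135408

r = 6/5; a_0 = 1; a_1 = 5/8; a_2 = -5/56; a_3 = -25/273; a_4 = -25/135408


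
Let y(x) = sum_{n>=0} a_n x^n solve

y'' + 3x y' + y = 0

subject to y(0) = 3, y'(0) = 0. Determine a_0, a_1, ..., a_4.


Ansatz: y(x) = sum_{n>=0} a_n x^n, so y'(x) = sum_{n>=1} n a_n x^(n-1) and y''(x) = sum_{n>=2} n(n-1) a_n x^(n-2).
Substitute into P(x) y'' + Q(x) y' + R(x) y = 0 with P(x) = 1, Q(x) = 3x, R(x) = 1, and match powers of x.
Initial conditions: a_0 = 3, a_1 = 0.
Setting the coefficient of each power of x to zero and solving order by order (substituting the coefficients already found):
  x^0: 2 a_2 + a_0 = 0  ->  2 a_2 = -a_0 = -3  ->  a_2 = -3/2
  x^1: 6 a_3 + 4 a_1 = 0  ->  6 a_3 = -4 a_1 = 0  ->  a_3 = 0
  x^2: 12 a_4 + 7 a_2 = 0  ->  12 a_4 = -7 a_2 = 21/2  ->  a_4 = 7/8
Truncated series: y(x) = 3 - (3/2) x^2 + (7/8) x^4 + O(x^5).

a_0 = 3; a_1 = 0; a_2 = -3/2; a_3 = 0; a_4 = 7/8
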